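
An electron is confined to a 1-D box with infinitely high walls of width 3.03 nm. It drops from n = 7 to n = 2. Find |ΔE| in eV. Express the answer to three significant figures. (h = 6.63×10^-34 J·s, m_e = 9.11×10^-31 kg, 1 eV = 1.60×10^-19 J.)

|ΔE| = 1.85 eV

E_1 = h²/(8m_eL²) = 6.570×10^-21 J.
|ΔE| = |7² − 2²|·E_1 = 45·6.570×10^-21 J = 2.956×10^-19 J = 1.85 eV.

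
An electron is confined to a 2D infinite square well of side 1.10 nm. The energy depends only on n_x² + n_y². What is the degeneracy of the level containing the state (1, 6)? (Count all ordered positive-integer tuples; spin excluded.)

degeneracy = 2

The level has n_x² + n_y² = 37. The ordered positive-integer solutions are (1, 6), (6, 1).
That gives 2 states.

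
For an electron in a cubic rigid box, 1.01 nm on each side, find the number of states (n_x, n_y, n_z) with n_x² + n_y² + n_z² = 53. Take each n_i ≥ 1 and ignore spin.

degeneracy = 6

The level has n_x² + n_y² + n_z² = 53. The ordered positive-integer solutions are (1, 4, 6), (1, 6, 4), (4, 1, 6), (4, 6, 1), (6, 1, 4), (6, 4, 1).
That gives 6 states.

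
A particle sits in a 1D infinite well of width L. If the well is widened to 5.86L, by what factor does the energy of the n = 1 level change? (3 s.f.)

E_n ∝ 1/L², so the energy scales by 1/5.86² = 0.0291.

0.0291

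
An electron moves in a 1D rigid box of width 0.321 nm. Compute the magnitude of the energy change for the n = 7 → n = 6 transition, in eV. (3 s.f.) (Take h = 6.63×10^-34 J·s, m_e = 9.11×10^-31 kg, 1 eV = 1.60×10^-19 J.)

|ΔE| = 47.6 eV

E_1 = h²/(8m_eL²) = 5.853×10^-19 J.
|ΔE| = |7² − 6²|·E_1 = 13·5.853×10^-19 J = 7.609×10^-18 J = 47.6 eV.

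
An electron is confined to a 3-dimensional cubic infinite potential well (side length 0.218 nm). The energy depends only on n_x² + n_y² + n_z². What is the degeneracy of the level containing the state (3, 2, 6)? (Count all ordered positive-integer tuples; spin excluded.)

The level has n_x² + n_y² + n_z² = 49. The ordered positive-integer solutions are (2, 3, 6), (2, 6, 3), (3, 2, 6), (3, 6, 2), (6, 2, 3), (6, 3, 2).
That gives 6 states.

degeneracy = 6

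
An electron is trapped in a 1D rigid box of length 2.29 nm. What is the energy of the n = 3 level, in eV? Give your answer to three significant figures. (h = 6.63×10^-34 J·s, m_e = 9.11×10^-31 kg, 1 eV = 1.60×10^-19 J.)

For an infinite well E_n = n²h²/(8m_eL²), so E_1 = h²/(8m_eL²) = (6.63×10^-34)²/(8·9.11×10^-31·(2.29×10^-9 m)²) = 1.150×10^-20 J.
Then E_3 = 3²·E_1 = 9·1.150×10^-20 J = 1.035×10^-19 J.
Converting, E_3 = 1.035×10^-19 J / (1.60×10^-19 J/eV) = 0.647 eV.

E_3 = 0.647 eV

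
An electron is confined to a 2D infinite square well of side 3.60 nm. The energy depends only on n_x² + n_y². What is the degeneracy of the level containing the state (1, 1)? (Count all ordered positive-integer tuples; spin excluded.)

The level has n_x² + n_y² = 2. The ordered positive-integer solutions are (1, 1).
That gives 1 state.

degeneracy = 1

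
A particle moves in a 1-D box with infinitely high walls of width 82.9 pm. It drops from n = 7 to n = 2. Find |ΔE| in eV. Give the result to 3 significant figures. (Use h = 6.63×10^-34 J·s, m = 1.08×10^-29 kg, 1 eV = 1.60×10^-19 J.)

E_1 = h²/(8mL²) = 7.403×10^-19 J.
|ΔE| = |7² − 2²|·E_1 = 45·7.403×10^-19 J = 3.331×10^-17 J = 208 eV.

|ΔE| = 208 eV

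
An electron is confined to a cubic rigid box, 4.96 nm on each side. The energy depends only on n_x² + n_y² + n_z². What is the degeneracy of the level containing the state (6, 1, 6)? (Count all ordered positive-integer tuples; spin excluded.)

The level has n_x² + n_y² + n_z² = 73. The ordered positive-integer solutions are (1, 6, 6), (6, 1, 6), (6, 6, 1).
That gives 3 states.

degeneracy = 3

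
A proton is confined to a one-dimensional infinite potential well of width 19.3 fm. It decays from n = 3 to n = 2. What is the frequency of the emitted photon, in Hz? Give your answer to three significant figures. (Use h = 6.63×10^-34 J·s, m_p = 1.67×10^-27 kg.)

f = 6.66×10^20 Hz

E_1 = h²/(8m_pL²) = 8.833×10^-14 J and ΔE = (3² − 2²)E_1 = 4.416×10^-13 J.
f = ΔE/h = 4.416×10^-13/6.63×10^-34 = 6.66×10^20 Hz.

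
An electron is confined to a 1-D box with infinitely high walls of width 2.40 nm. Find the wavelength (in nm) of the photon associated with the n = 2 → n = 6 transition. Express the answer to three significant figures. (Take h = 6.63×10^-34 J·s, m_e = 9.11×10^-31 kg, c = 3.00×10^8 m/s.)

λ = 594 nm

E_1 = h²/(8m_eL²) = 1.047×10^-20 J, so ΔE = (6² − 2²)E_1 = 3.350×10^-19 J.
λ = hc/ΔE = (6.63×10^-34·3.00×10^8)/3.350×10^-19 = 5.94×10^-7 m = 594 nm.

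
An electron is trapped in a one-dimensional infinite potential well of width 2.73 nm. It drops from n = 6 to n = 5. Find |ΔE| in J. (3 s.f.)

E_1 = h²/(8m_eL²) = 8.084×10^-21 J.
|ΔE| = |6² − 5²|·E_1 = 11·8.084×10^-21 J = 8.89×10^-20 J.

|ΔE| = 8.89×10^-20 J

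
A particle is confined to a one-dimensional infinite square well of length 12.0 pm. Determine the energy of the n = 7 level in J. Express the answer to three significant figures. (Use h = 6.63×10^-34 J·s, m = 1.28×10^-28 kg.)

For an infinite well E_n = n²h²/(8mL²), so E_1 = h²/(8mL²) = (6.63×10^-34)²/(8·1.28×10^-28·(1.20×10^-11 m)²) = 2.981×10^-18 J.
Then E_7 = 7²·E_1 = 49·2.981×10^-18 J = 1.46×10^-16 J.

E_7 = 1.46×10^-16 J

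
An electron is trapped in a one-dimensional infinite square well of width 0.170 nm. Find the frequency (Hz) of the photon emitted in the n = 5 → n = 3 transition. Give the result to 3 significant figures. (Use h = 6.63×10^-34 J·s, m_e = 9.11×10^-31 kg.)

f = 5.04×10^16 Hz

E_1 = h²/(8m_eL²) = 2.087×10^-18 J and ΔE = (5² − 3²)E_1 = 3.339×10^-17 J.
f = ΔE/h = 3.339×10^-17/6.63×10^-34 = 5.04×10^16 Hz.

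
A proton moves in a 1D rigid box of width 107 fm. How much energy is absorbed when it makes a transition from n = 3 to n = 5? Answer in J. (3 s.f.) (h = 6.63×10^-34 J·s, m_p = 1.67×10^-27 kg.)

|ΔE| = 4.60×10^-14 J

E_1 = h²/(8m_pL²) = 2.874×10^-15 J.
|ΔE| = |3² − 5²|·E_1 = 16·2.874×10^-15 J = 4.60×10^-14 J.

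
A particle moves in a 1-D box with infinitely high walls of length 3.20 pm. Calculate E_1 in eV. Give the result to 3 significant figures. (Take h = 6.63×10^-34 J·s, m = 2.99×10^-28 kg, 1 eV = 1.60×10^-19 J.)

E_1 = 112 eV

For an infinite well E_n = n²h²/(8mL²), so E_1 = h²/(8mL²) = (6.63×10^-34)²/(8·2.99×10^-28·(3.20×10^-12 m)²) = 1.795×10^-17 J.
Converting, E_1 = 1.795×10^-17 J / (1.60×10^-19 J/eV) = 112 eV.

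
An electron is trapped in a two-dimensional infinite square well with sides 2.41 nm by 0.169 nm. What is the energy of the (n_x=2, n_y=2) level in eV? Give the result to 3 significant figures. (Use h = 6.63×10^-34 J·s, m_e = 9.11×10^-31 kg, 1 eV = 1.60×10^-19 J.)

E = 53.1 eV

For a 2D rectangular well E = (h²/8m_e)·Σ n_i²/L_i² = (6.63×10^-34)²/(8·9.11×10^-31) · [2²/(2.41 nm)² + 2²/(0.169 nm)²].
Evaluating gives E = 8.489×10^-18 J = 53.1 eV.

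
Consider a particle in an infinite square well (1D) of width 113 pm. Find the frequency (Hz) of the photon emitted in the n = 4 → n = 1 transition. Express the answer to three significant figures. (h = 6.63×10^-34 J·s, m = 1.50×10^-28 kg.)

f = 6.49×10^14 Hz

E_1 = h²/(8mL²) = 2.869×10^-20 J and ΔE = (4² − 1²)E_1 = 4.304×10^-19 J.
f = ΔE/h = 4.304×10^-19/6.63×10^-34 = 6.49×10^14 Hz.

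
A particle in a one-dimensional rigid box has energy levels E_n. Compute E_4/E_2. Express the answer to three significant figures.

E_n ∝ n², so E_4/E_2 = 4²/2² = 16/4 = 4.00.

4.00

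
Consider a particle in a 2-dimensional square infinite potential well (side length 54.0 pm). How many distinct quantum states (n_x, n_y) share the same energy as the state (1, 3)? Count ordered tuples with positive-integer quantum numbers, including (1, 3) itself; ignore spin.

degeneracy = 2

The level has n_x² + n_y² = 10. The ordered positive-integer solutions are (1, 3), (3, 1).
That gives 2 states.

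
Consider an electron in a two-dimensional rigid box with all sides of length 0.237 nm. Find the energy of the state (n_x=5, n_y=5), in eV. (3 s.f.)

E = 335 eV

For a 2D rectangular well E = (h²/8m_e)·Σ n_i²/L_i² = (6.626×10^-34)²/(8·9.109×10^-31) · [5²/(0.237 nm)² + 5²/(0.237 nm)²].
Evaluating gives E = 5.363×10^-17 J = 335 eV.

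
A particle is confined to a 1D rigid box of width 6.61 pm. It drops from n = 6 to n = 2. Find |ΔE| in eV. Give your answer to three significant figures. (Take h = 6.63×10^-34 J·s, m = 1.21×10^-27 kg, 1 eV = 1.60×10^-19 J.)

|ΔE| = 208 eV

E_1 = h²/(8mL²) = 1.039×10^-18 J.
|ΔE| = |6² − 2²|·E_1 = 32·1.039×10^-18 J = 3.325×10^-17 J = 208 eV.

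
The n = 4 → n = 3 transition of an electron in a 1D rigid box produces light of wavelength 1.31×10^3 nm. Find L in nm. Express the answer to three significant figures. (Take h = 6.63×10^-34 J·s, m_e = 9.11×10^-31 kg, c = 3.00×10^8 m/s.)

L = 1.67 nm

The photon carries ΔE = hc/λ = 6.63×10^-34·3.00×10^8/1.31×10^-6 m = 1.518×10^-19 J.
Since ΔE = (4² − 3²)E_1, E_1 = 2.169×10^-20 J, and L = h/√(8m_eE_1) = 1.67×10^-9 m = 1.67 nm.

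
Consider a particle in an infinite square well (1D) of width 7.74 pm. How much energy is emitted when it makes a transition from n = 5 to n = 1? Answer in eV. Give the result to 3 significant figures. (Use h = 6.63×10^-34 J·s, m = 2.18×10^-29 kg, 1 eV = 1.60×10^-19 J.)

|ΔE| = 6.31×10^3 eV

E_1 = h²/(8mL²) = 4.207×10^-17 J.
|ΔE| = |5² − 1²|·E_1 = 24·4.207×10^-17 J = 1.010×10^-15 J = 6.31×10^3 eV.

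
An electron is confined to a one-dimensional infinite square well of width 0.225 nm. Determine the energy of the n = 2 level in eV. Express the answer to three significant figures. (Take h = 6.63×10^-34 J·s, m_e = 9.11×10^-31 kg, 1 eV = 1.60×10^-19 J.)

For an infinite well E_n = n²h²/(8m_eL²), so E_1 = h²/(8m_eL²) = (6.63×10^-34)²/(8·9.11×10^-31·(2.25×10^-10 m)²) = 1.191×10^-18 J.
Then E_2 = 2²·E_1 = 4·1.191×10^-18 J = 4.764×10^-18 J.
Converting, E_2 = 4.764×10^-18 J / (1.60×10^-19 J/eV) = 29.8 eV.

E_2 = 29.8 eV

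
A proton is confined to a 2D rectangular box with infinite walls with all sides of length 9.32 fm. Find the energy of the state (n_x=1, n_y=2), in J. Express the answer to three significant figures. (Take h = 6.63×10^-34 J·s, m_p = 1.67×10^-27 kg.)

E = 1.89×10^-12 J

For a 2D rectangular well E = (h²/8m_p)·Σ n_i²/L_i² = (6.63×10^-34)²/(8·1.67×10^-27) · [1²/(9.32 fm)² + 2²/(9.32 fm)²].
Evaluating gives E = 1.89×10^-12 J.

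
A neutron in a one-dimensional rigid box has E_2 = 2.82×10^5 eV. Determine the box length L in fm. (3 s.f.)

From E_n = n²h²/(8m_nL²), L = n·h/√(8m_nE_n).
E_2 = 2.82×10^5 eV = 4.518×10^-14 J, so L = 2·6.626×10^-34/√(8·1.675×10^-27·4.518×10^-14) = 5.39×10^-14 m = 53.9 fm.

L = 53.9 fm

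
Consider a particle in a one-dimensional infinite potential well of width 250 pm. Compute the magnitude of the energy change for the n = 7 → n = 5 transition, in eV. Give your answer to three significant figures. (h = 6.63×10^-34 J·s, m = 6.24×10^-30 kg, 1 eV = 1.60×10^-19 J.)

|ΔE| = 21.1 eV

E_1 = h²/(8mL²) = 1.409×10^-19 J.
|ΔE| = |7² − 5²|·E_1 = 24·1.409×10^-19 J = 3.382×10^-18 J = 21.1 eV.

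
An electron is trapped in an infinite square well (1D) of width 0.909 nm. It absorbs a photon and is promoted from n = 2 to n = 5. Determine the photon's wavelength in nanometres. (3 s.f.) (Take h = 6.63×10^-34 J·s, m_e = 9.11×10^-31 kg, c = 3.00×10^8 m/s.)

λ = 130 nm

E_1 = h²/(8m_eL²) = 7.299×10^-20 J, so ΔE = (5² − 2²)E_1 = 1.533×10^-18 J.
λ = hc/ΔE = (6.63×10^-34·3.00×10^8)/1.533×10^-18 = 1.30×10^-7 m = 130 nm.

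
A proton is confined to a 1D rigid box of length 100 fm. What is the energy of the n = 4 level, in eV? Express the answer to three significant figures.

E_4 = 3.28×10^5 eV

For an infinite well E_n = n²h²/(8m_pL²), so E_1 = h²/(8m_pL²) = (6.626×10^-34)²/(8·1.673×10^-27·(1.00×10^-13 m)²) = 3.280×10^-15 J.
Then E_4 = 4²·E_1 = 16·3.280×10^-15 J = 5.248×10^-14 J.
Converting, E_4 = 5.248×10^-14 J / (1.602×10^-19 J/eV) = 3.28×10^5 eV.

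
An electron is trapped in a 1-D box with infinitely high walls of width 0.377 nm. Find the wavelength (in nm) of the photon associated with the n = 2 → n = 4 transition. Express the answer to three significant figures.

λ = 39.1 nm

E_1 = h²/(8m_eL²) = 4.239×10^-19 J, so ΔE = (4² − 2²)E_1 = 5.087×10^-18 J.
λ = hc/ΔE = (6.626×10^-34·2.998×10^8)/5.087×10^-18 = 3.91×10^-8 m = 39.1 nm.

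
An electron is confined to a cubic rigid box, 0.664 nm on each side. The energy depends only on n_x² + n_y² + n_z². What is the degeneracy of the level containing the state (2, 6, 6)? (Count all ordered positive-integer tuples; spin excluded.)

degeneracy = 3

The level has n_x² + n_y² + n_z² = 76. The ordered positive-integer solutions are (2, 6, 6), (6, 2, 6), (6, 6, 2).
That gives 3 states.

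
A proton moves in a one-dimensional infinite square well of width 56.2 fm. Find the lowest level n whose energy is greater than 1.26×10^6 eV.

E_1 = h²/(8m_pL²) = 1.039×10^-14 J = 6.486×10^4 eV.
Need n² > 1.26×10^6/6.486×10^4 = 19.43, i.e. n > 4.408.
The smallest integer satisfying this is n = 5.

n = 5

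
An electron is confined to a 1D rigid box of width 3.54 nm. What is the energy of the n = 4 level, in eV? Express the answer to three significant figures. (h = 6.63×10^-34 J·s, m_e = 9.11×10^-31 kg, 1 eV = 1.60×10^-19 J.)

For an infinite well E_n = n²h²/(8m_eL²), so E_1 = h²/(8m_eL²) = (6.63×10^-34)²/(8·9.11×10^-31·(3.54×10^-9 m)²) = 4.813×10^-21 J.
Then E_4 = 4²·E_1 = 16·4.813×10^-21 J = 7.701×10^-20 J.
Converting, E_4 = 7.701×10^-20 J / (1.60×10^-19 J/eV) = 0.481 eV.

E_4 = 0.481 eV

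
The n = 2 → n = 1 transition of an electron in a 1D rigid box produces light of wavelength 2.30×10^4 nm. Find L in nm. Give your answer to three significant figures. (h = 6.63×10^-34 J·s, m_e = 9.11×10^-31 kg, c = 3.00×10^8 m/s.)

The photon carries ΔE = hc/λ = 6.63×10^-34·3.00×10^8/2.30×10^-5 m = 8.648×10^-21 J.
Since ΔE = (2² − 1²)E_1, E_1 = 2.883×10^-21 J, and L = h/√(8m_eE_1) = 4.57×10^-9 m = 4.57 nm.

L = 4.57 nm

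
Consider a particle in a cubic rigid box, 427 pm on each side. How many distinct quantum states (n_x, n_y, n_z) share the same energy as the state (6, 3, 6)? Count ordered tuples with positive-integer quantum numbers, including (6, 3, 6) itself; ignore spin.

degeneracy = 12

The level has n_x² + n_y² + n_z² = 81. The ordered positive-integer solutions are (1, 4, 8), (1, 8, 4), (3, 6, 6), (4, 1, 8), (4, 4, 7), (4, 7, 4), (4, 8, 1), (6, 3, 6), (6, 6, 3), (7, 4, 4), (8, 1, 4), (8, 4, 1).
That gives 12 states.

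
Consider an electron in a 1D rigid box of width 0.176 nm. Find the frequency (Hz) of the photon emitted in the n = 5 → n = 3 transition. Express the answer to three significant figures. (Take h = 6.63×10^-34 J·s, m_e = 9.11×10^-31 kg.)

f = 4.70×10^16 Hz

E_1 = h²/(8m_eL²) = 1.947×10^-18 J and ΔE = (5² − 3²)E_1 = 3.115×10^-17 J.
f = ΔE/h = 3.115×10^-17/6.63×10^-34 = 4.70×10^16 Hz.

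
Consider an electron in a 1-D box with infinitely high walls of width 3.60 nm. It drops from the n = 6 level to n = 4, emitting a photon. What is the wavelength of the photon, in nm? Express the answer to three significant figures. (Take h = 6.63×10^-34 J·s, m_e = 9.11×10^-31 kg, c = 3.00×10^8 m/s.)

E_1 = h²/(8m_eL²) = 4.654×10^-21 J, so ΔE = (6² − 4²)E_1 = 9.308×10^-20 J.
λ = hc/ΔE = (6.63×10^-34·3.00×10^8)/9.308×10^-20 = 2.14×10^-6 m = 2.14×10^3 nm.

λ = 2.14×10^3 nm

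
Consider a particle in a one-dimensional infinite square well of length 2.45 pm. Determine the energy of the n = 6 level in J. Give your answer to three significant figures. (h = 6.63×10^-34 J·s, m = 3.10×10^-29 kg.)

E_6 = 1.06×10^-14 J

For an infinite well E_n = n²h²/(8mL²), so E_1 = h²/(8mL²) = (6.63×10^-34)²/(8·3.10×10^-29·(2.45×10^-12 m)²) = 2.953×10^-16 J.
Then E_6 = 6²·E_1 = 36·2.953×10^-16 J = 1.06×10^-14 J.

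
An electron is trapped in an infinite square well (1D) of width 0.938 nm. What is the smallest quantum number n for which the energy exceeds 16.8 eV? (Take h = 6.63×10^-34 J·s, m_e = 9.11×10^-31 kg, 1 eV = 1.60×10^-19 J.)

E_1 = h²/(8m_eL²) = 6.855×10^-20 J = 0.4284 eV.
Need n² > 16.8/0.4284 = 39.22, i.e. n > 6.263.
The smallest integer satisfying this is n = 7.

n = 7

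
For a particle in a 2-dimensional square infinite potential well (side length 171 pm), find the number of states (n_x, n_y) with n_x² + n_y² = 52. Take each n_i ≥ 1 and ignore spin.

degeneracy = 2

The level has n_x² + n_y² = 52. The ordered positive-integer solutions are (4, 6), (6, 4).
That gives 2 states.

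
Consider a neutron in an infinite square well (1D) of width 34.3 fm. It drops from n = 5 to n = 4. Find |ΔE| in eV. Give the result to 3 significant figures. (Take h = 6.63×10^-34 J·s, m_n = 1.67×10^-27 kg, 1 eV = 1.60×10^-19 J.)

|ΔE| = 1.57×10^6 eV

E_1 = h²/(8m_nL²) = 2.797×10^-14 J.
|ΔE| = |5² − 4²|·E_1 = 9·2.797×10^-14 J = 2.517×10^-13 J = 1.57×10^6 eV.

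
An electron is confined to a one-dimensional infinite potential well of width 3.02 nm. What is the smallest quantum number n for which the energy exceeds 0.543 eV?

E_1 = h²/(8m_eL²) = 6.606×10^-21 J = 0.04124 eV.
Need n² > 0.543/0.04124 = 13.17, i.e. n > 3.629.
The smallest integer satisfying this is n = 4.

n = 4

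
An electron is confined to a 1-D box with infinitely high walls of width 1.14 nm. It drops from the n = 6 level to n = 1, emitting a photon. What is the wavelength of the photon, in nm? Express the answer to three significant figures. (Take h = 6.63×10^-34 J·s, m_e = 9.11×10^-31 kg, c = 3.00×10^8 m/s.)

E_1 = h²/(8m_eL²) = 4.641×10^-20 J, so ΔE = (6² − 1²)E_1 = 1.624×10^-18 J.
λ = hc/ΔE = (6.63×10^-34·3.00×10^8)/1.624×10^-18 = 1.22×10^-7 m = 122 nm.

λ = 122 nm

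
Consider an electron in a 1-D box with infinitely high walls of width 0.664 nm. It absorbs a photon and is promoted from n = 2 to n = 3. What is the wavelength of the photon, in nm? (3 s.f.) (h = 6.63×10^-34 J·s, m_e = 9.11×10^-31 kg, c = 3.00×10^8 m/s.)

E_1 = h²/(8m_eL²) = 1.368×10^-19 J, so ΔE = (3² − 2²)E_1 = 6.840×10^-19 J.
λ = hc/ΔE = (6.63×10^-34·3.00×10^8)/6.840×10^-19 = 2.91×10^-7 m = 291 nm.

λ = 291 nm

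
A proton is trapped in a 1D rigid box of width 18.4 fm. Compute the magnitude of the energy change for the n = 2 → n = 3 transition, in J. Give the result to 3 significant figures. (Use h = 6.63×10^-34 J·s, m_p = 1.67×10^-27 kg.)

|ΔE| = 4.86×10^-13 J

E_1 = h²/(8m_pL²) = 9.718×10^-14 J.
|ΔE| = |2² − 3²|·E_1 = 5·9.718×10^-14 J = 4.86×10^-13 J.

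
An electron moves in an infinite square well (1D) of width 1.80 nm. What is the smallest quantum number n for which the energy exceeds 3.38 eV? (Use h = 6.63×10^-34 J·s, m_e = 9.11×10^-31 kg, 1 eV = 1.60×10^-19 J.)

E_1 = h²/(8m_eL²) = 1.862×10^-20 J = 0.1164 eV.
Need n² > 3.38/0.1164 = 29.04, i.e. n > 5.389.
The smallest integer satisfying this is n = 6.

n = 6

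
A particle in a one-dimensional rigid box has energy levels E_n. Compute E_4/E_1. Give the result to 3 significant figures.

16.0

E_n ∝ n², so E_4/E_1 = 4²/1² = 16/1 = 16.0.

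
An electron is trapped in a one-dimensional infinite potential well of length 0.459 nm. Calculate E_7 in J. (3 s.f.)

E_7 = 1.40×10^-17 J

For an infinite well E_n = n²h²/(8m_eL²), so E_1 = h²/(8m_eL²) = (6.626×10^-34)²/(8·9.109×10^-31·(4.59×10^-10 m)²) = 2.860×10^-19 J.
Then E_7 = 7²·E_1 = 49·2.860×10^-19 J = 1.40×10^-17 J.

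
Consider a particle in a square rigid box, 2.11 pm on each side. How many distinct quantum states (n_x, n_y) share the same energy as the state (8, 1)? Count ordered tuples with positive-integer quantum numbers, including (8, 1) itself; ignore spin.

degeneracy = 4

The level has n_x² + n_y² = 65. The ordered positive-integer solutions are (1, 8), (4, 7), (7, 4), (8, 1).
That gives 4 states.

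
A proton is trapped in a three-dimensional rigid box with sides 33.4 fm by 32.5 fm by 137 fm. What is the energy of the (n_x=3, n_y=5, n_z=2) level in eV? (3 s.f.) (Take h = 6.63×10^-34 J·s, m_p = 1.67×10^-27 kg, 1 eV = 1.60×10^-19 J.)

For a 3D rectangular well E = (h²/8m_p)·Σ n_i²/L_i² = (6.63×10^-34)²/(8·1.67×10^-27) · [3²/(33.4 fm)² + 5²/(32.5 fm)² + 2²/(137 fm)²].
Evaluating gives E = 1.051×10^-12 J = 6.57×10^6 eV.

E = 6.57×10^6 eV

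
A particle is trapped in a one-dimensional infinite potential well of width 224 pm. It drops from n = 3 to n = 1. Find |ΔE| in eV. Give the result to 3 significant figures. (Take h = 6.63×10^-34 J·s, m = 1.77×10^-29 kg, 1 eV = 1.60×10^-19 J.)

|ΔE| = 3.09 eV

E_1 = h²/(8mL²) = 6.187×10^-20 J.
|ΔE| = |3² − 1²|·E_1 = 8·6.187×10^-20 J = 4.950×10^-19 J = 3.09 eV.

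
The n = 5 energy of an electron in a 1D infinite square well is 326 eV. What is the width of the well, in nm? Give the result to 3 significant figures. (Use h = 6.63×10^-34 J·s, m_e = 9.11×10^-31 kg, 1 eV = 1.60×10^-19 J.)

L = 0.170 nm

From E_n = n²h²/(8m_eL²), L = n·h/√(8m_eE_n).
E_5 = 326 eV = 5.216×10^-17 J, so L = 5·6.63×10^-34/√(8·9.11×10^-31·5.216×10^-17) = 1.70×10^-10 m = 0.170 nm.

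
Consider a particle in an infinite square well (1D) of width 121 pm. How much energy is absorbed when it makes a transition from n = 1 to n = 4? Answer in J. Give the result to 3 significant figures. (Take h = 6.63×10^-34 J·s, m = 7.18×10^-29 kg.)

E_1 = h²/(8mL²) = 5.227×10^-20 J.
|ΔE| = |1² − 4²|·E_1 = 15·5.227×10^-20 J = 7.84×10^-19 J.

|ΔE| = 7.84×10^-19 J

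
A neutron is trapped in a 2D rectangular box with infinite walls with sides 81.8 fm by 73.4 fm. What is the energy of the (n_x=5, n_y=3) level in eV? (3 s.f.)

E = 1.11×10^6 eV

For a 2D rectangular well E = (h²/8m_n)·Σ n_i²/L_i² = (6.626×10^-34)²/(8·1.675×10^-27) · [5²/(81.8 fm)² + 3²/(73.4 fm)²].
Evaluating gives E = 1.771×10^-13 J = 1.11×10^6 eV.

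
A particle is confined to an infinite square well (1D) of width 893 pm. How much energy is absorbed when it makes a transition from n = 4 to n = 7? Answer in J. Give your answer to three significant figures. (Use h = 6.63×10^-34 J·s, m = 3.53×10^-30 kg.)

|ΔE| = 6.44×10^-19 J

E_1 = h²/(8mL²) = 1.952×10^-20 J.
|ΔE| = |4² − 7²|·E_1 = 33·1.952×10^-20 J = 6.44×10^-19 J.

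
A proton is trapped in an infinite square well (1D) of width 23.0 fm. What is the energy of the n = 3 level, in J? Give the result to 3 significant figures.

For an infinite well E_n = n²h²/(8m_pL²), so E_1 = h²/(8m_pL²) = (6.626×10^-34)²/(8·1.673×10^-27·(2.30×10^-14 m)²) = 6.201×10^-14 J.
Then E_3 = 3²·E_1 = 9·6.201×10^-14 J = 5.58×10^-13 J.

E_3 = 5.58×10^-13 J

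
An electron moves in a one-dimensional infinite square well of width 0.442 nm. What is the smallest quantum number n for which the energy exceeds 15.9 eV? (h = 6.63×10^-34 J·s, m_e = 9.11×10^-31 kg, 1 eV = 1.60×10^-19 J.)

E_1 = h²/(8m_eL²) = 3.087×10^-19 J = 1.929 eV.
Need n² > 15.9/1.929 = 8.243, i.e. n > 2.871.
The smallest integer satisfying this is n = 3.

n = 3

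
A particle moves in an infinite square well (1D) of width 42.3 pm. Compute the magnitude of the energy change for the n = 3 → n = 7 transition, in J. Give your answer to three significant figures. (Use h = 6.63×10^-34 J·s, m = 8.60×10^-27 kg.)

|ΔE| = 1.43×10^-19 J

E_1 = h²/(8mL²) = 3.571×10^-21 J.
|ΔE| = |3² − 7²|·E_1 = 40·3.571×10^-21 J = 1.43×10^-19 J.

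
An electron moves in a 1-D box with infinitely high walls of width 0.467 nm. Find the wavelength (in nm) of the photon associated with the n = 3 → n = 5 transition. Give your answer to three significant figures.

λ = 44.9 nm

E_1 = h²/(8m_eL²) = 2.763×10^-19 J, so ΔE = (5² − 3²)E_1 = 4.421×10^-18 J.
λ = hc/ΔE = (6.626×10^-34·2.998×10^8)/4.421×10^-18 = 4.49×10^-8 m = 44.9 nm.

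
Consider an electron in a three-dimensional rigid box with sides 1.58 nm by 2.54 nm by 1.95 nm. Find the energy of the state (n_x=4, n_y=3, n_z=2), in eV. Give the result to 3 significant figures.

E = 3.33 eV

For a 3D rectangular well E = (h²/8m_e)·Σ n_i²/L_i² = (6.626×10^-34)²/(8·9.109×10^-31) · [4²/(1.58 nm)² + 3²/(2.54 nm)² + 2²/(1.95 nm)²].
Evaluating gives E = 5.336×10^-19 J = 3.33 eV.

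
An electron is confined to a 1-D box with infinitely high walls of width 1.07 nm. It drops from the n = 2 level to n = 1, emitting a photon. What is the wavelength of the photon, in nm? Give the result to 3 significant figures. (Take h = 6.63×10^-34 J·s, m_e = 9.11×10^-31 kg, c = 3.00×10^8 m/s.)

λ = 1.26×10^3 nm

E_1 = h²/(8m_eL²) = 5.268×10^-20 J, so ΔE = (2² − 1²)E_1 = 1.580×10^-19 J.
λ = hc/ΔE = (6.63×10^-34·3.00×10^8)/1.580×10^-19 = 1.26×10^-6 m = 1.26×10^3 nm.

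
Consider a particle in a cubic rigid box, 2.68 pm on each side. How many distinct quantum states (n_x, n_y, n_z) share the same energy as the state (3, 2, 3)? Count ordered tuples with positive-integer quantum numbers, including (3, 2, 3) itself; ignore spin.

degeneracy = 3

The level has n_x² + n_y² + n_z² = 22. The ordered positive-integer solutions are (2, 3, 3), (3, 2, 3), (3, 3, 2).
That gives 3 states.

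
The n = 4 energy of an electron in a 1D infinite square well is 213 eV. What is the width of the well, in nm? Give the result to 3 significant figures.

L = 0.168 nm

From E_n = n²h²/(8m_eL²), L = n·h/√(8m_eE_n).
E_4 = 213 eV = 3.412×10^-17 J, so L = 4·6.626×10^-34/√(8·9.109×10^-31·3.412×10^-17) = 1.68×10^-10 m = 0.168 nm.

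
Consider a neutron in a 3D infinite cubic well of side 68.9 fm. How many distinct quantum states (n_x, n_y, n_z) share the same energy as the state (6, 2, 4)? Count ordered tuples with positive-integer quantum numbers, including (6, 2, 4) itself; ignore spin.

The level has n_x² + n_y² + n_z² = 56. The ordered positive-integer solutions are (2, 4, 6), (2, 6, 4), (4, 2, 6), (4, 6, 2), (6, 2, 4), (6, 4, 2).
That gives 6 states.

degeneracy = 6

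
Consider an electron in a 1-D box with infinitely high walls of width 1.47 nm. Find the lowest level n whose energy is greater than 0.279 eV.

E_1 = h²/(8m_eL²) = 2.788×10^-20 J = 0.1740 eV.
Need n² > 0.279/0.1740 = 1.603, i.e. n > 1.266.
The smallest integer satisfying this is n = 2.

n = 2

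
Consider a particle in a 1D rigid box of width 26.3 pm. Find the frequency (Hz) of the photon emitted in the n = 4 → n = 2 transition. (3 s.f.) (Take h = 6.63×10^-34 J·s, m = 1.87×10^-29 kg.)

f = 7.69×10^16 Hz

E_1 = h²/(8mL²) = 4.248×10^-18 J and ΔE = (4² − 2²)E_1 = 5.098×10^-17 J.
f = ΔE/h = 5.098×10^-17/6.63×10^-34 = 7.69×10^16 Hz.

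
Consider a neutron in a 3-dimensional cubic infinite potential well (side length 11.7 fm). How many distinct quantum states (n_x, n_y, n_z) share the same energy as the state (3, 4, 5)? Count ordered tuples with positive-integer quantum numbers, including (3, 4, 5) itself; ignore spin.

The level has n_x² + n_y² + n_z² = 50. The ordered positive-integer solutions are (3, 4, 5), (3, 5, 4), (4, 3, 5), (4, 5, 3), (5, 3, 4), (5, 4, 3).
That gives 6 states.

degeneracy = 6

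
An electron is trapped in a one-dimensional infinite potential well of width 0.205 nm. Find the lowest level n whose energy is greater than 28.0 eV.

E_1 = h²/(8m_eL²) = 1.434×10^-18 J = 8.951 eV.
Need n² > 28.0/8.951 = 3.128, i.e. n > 1.769.
The smallest integer satisfying this is n = 2.

n = 2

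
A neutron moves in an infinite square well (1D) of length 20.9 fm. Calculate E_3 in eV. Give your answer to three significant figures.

E_3 = 4.21×10^6 eV

For an infinite well E_n = n²h²/(8m_nL²), so E_1 = h²/(8m_nL²) = (6.626×10^-34)²/(8·1.675×10^-27·(2.09×10^-14 m)²) = 7.501×10^-14 J.
Then E_3 = 3²·E_1 = 9·7.501×10^-14 J = 6.751×10^-13 J.
Converting, E_3 = 6.751×10^-13 J / (1.602×10^-19 J/eV) = 4.21×10^6 eV.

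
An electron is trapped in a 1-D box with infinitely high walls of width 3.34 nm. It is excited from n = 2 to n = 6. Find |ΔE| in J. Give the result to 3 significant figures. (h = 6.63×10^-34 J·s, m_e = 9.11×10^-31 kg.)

|ΔE| = 1.73×10^-19 J

E_1 = h²/(8m_eL²) = 5.407×10^-21 J.
|ΔE| = |2² − 6²|·E_1 = 32·5.407×10^-21 J = 1.73×10^-19 J.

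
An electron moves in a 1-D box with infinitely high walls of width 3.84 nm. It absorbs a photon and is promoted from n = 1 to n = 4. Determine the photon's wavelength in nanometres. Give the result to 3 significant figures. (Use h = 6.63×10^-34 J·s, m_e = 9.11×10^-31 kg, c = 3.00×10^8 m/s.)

λ = 3.24×10^3 nm

E_1 = h²/(8m_eL²) = 4.090×10^-21 J, so ΔE = (4² − 1²)E_1 = 6.135×10^-20 J.
λ = hc/ΔE = (6.63×10^-34·3.00×10^8)/6.135×10^-20 = 3.24×10^-6 m = 3.24×10^3 nm.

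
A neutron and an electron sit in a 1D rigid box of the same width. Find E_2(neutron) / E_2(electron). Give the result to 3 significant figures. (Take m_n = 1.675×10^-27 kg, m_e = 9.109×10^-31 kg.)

5.44×10^-4

E_n ∝ 1/m at fixed n and L, so the ratio is m_e/m_n = 9.109×10^-31/1.675×10^-27 = 5.44×10^-4.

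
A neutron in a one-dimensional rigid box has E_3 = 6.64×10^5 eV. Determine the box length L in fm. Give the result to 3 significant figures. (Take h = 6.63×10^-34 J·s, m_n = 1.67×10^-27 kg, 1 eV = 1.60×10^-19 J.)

From E_n = n²h²/(8m_nL²), L = n·h/√(8m_nE_n).
E_3 = 6.64×10^5 eV = 1.062×10^-13 J, so L = 3·6.63×10^-34/√(8·1.67×10^-27·1.062×10^-13) = 5.28×10^-14 m = 52.8 fm.

L = 52.8 fm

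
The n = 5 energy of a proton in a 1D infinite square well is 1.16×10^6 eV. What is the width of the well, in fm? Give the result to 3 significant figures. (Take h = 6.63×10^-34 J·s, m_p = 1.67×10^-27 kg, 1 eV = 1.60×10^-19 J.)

L = 66.6 fm

From E_n = n²h²/(8m_pL²), L = n·h/√(8m_pE_n).
E_5 = 1.16×10^6 eV = 1.856×10^-13 J, so L = 5·6.63×10^-34/√(8·1.67×10^-27·1.856×10^-13) = 6.66×10^-14 m = 66.6 fm.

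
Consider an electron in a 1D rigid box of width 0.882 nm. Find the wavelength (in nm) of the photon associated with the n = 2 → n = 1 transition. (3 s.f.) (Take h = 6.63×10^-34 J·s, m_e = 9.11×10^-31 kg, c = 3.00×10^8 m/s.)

E_1 = h²/(8m_eL²) = 7.753×10^-20 J, so ΔE = (2² − 1²)E_1 = 2.326×10^-19 J.
λ = hc/ΔE = (6.63×10^-34·3.00×10^8)/2.326×10^-19 = 8.55×10^-7 m = 855 nm.

λ = 855 nm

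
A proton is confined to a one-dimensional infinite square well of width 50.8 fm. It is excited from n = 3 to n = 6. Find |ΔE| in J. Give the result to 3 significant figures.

|ΔE| = 3.43×10^-13 J

E_1 = h²/(8m_pL²) = 1.271×10^-14 J.
|ΔE| = |3² − 6²|·E_1 = 27·1.271×10^-14 J = 3.43×10^-13 J.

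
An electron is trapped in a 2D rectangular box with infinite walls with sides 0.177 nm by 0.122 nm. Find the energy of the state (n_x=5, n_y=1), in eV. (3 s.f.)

For a 2D rectangular well E = (h²/8m_e)·Σ n_i²/L_i² = (6.626×10^-34)²/(8·9.109×10^-31) · [5²/(0.177 nm)² + 1²/(0.122 nm)²].
Evaluating gives E = 5.212×10^-17 J = 325 eV.

E = 325 eV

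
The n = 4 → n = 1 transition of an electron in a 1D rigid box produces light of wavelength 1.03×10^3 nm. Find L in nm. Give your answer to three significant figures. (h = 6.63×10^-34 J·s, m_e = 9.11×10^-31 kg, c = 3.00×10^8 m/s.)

The photon carries ΔE = hc/λ = 6.63×10^-34·3.00×10^8/1.03×10^-6 m = 1.931×10^-19 J.
Since ΔE = (4² − 1²)E_1, E_1 = 1.287×10^-20 J, and L = h/√(8m_eE_1) = 2.16×10^-9 m = 2.16 nm.

L = 2.16 nm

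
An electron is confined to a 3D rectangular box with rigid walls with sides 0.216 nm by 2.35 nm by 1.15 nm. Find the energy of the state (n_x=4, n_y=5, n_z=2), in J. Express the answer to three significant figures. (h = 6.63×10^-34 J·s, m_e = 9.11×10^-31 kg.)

For a 3D rectangular well E = (h²/8m_e)·Σ n_i²/L_i² = (6.63×10^-34)²/(8·9.11×10^-31) · [4²/(0.216 nm)² + 5²/(2.35 nm)² + 2²/(1.15 nm)²].
Evaluating gives E = 2.11×10^-17 J.

E = 2.11×10^-17 J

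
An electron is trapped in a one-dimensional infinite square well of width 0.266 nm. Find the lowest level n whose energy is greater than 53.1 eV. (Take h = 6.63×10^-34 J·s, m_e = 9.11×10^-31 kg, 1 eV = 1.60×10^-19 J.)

E_1 = h²/(8m_eL²) = 8.524×10^-19 J = 5.328 eV.
Need n² > 53.1/5.328 = 9.966, i.e. n > 3.157.
The smallest integer satisfying this is n = 4.

n = 4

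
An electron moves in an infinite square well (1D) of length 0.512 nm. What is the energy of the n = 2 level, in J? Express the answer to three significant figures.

For an infinite well E_n = n²h²/(8m_eL²), so E_1 = h²/(8m_eL²) = (6.626×10^-34)²/(8·9.109×10^-31·(5.12×10^-10 m)²) = 2.298×10^-19 J.
Then E_2 = 2²·E_1 = 4·2.298×10^-19 J = 9.19×10^-19 J.

E_2 = 9.19×10^-19 J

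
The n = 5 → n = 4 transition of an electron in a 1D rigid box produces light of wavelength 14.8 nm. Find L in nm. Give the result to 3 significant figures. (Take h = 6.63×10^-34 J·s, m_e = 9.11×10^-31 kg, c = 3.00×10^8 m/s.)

L = 0.201 nm

The photon carries ΔE = hc/λ = 6.63×10^-34·3.00×10^8/1.48×10^-8 m = 1.344×10^-17 J.
Since ΔE = (5² − 4²)E_1, E_1 = 1.493×10^-18 J, and L = h/√(8m_eE_1) = 2.01×10^-10 m = 0.201 nm.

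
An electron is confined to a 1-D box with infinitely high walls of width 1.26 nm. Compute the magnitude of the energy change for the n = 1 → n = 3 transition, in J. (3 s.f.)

E_1 = h²/(8m_eL²) = 3.795×10^-20 J.
|ΔE| = |1² − 3²|·E_1 = 8·3.795×10^-20 J = 3.04×10^-19 J.

|ΔE| = 3.04×10^-19 J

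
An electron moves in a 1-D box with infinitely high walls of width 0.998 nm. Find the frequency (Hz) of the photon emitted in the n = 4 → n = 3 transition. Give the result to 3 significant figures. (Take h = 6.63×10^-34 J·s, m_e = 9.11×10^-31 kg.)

E_1 = h²/(8m_eL²) = 6.056×10^-20 J and ΔE = (4² − 3²)E_1 = 4.239×10^-19 J.
f = ΔE/h = 4.239×10^-19/6.63×10^-34 = 6.39×10^14 Hz.

f = 6.39×10^14 Hz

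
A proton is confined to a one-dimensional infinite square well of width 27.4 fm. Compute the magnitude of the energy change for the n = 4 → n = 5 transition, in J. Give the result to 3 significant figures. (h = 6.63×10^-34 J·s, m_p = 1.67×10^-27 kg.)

E_1 = h²/(8m_pL²) = 4.382×10^-14 J.
|ΔE| = |4² − 5²|·E_1 = 9·4.382×10^-14 J = 3.94×10^-13 J.

|ΔE| = 3.94×10^-13 J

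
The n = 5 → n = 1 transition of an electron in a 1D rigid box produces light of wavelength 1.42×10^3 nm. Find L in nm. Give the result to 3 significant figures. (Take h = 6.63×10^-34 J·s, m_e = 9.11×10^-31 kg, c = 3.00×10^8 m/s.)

The photon carries ΔE = hc/λ = 6.63×10^-34·3.00×10^8/1.42×10^-6 m = 1.401×10^-19 J.
Since ΔE = (5² − 1²)E_1, E_1 = 5.838×10^-21 J, and L = h/√(8m_eE_1) = 3.21×10^-9 m = 3.21 nm.

L = 3.21 nm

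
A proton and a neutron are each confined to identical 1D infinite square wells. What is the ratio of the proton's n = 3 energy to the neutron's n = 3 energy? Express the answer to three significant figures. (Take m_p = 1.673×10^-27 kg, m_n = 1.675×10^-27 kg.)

E_n ∝ 1/m at fixed n and L, so the ratio is m_n/m_p = 1.675×10^-27/1.673×10^-27 = 1.00.

1.00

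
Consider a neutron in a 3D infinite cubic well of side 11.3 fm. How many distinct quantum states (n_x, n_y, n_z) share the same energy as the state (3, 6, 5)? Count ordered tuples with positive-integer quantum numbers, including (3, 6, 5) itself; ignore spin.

The level has n_x² + n_y² + n_z² = 70. The ordered positive-integer solutions are (3, 5, 6), (3, 6, 5), (5, 3, 6), (5, 6, 3), (6, 3, 5), (6, 5, 3).
That gives 6 states.

degeneracy = 6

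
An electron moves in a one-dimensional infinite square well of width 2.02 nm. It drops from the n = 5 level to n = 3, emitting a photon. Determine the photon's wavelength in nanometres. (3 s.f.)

E_1 = h²/(8m_eL²) = 1.477×10^-20 J, so ΔE = (5² − 3²)E_1 = 2.363×10^-19 J.
λ = hc/ΔE = (6.626×10^-34·2.998×10^8)/2.363×10^-19 = 8.41×10^-7 m = 841 nm.

λ = 841 nm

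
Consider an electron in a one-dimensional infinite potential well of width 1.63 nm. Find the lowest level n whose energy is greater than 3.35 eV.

E_1 = h²/(8m_eL²) = 2.268×10^-20 J = 0.1416 eV.
Need n² > 3.35/0.1416 = 23.66, i.e. n > 4.864.
The smallest integer satisfying this is n = 5.

n = 5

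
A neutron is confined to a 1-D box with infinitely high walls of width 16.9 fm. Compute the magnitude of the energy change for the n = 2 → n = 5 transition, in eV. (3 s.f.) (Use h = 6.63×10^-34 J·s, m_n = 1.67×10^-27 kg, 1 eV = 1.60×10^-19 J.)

|ΔE| = 1.51×10^7 eV

E_1 = h²/(8m_nL²) = 1.152×10^-13 J.
|ΔE| = |2² − 5²|·E_1 = 21·1.152×10^-13 J = 2.419×10^-12 J = 1.51×10^7 eV.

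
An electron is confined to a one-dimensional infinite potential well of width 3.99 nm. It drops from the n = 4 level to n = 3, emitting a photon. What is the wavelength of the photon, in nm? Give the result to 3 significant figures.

E_1 = h²/(8m_eL²) = 3.784×10^-21 J, so ΔE = (4² − 3²)E_1 = 2.649×10^-20 J.
λ = hc/ΔE = (6.626×10^-34·2.998×10^8)/2.649×10^-20 = 7.50×10^-6 m = 7.50×10^3 nm.

λ = 7.50×10^3 nm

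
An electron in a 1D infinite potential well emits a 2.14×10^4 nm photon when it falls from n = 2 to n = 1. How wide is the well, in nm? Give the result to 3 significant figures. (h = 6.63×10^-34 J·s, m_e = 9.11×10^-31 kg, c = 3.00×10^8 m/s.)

The photon carries ΔE = hc/λ = 6.63×10^-34·3.00×10^8/2.14×10^-5 m = 9.294×10^-21 J.
Since ΔE = (2² − 1²)E_1, E_1 = 3.098×10^-21 J, and L = h/√(8m_eE_1) = 4.41×10^-9 m = 4.41 nm.

L = 4.41 nm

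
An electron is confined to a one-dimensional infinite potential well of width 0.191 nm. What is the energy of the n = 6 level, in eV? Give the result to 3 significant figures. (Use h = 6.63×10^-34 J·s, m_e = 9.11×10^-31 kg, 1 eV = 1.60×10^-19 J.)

For an infinite well E_n = n²h²/(8m_eL²), so E_1 = h²/(8m_eL²) = (6.63×10^-34)²/(8·9.11×10^-31·(1.91×10^-10 m)²) = 1.653×10^-18 J.
Then E_6 = 6²·E_1 = 36·1.653×10^-18 J = 5.951×10^-17 J.
Converting, E_6 = 5.951×10^-17 J / (1.60×10^-19 J/eV) = 372 eV.

E_6 = 372 eV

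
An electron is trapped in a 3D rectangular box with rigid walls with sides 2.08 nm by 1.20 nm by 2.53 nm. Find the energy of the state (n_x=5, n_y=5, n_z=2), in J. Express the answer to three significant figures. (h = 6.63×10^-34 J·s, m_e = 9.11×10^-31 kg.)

E = 1.43×10^-18 J

For a 3D rectangular well E = (h²/8m_e)·Σ n_i²/L_i² = (6.63×10^-34)²/(8·9.11×10^-31) · [5²/(2.08 nm)² + 5²/(1.20 nm)² + 2²/(2.53 nm)²].
Evaluating gives E = 1.43×10^-18 J.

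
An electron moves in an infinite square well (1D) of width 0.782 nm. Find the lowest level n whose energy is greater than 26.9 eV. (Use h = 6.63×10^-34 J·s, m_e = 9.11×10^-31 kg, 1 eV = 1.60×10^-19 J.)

E_1 = h²/(8m_eL²) = 9.863×10^-20 J = 0.6164 eV.
Need n² > 26.9/0.6164 = 43.64, i.e. n > 6.606.
The smallest integer satisfying this is n = 7.

n = 7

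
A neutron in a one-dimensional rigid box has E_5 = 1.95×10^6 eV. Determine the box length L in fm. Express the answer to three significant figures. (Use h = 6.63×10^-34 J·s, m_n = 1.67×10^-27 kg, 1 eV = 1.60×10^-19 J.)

From E_n = n²h²/(8m_nL²), L = n·h/√(8m_nE_n).
E_5 = 1.95×10^6 eV = 3.120×10^-13 J, so L = 5·6.63×10^-34/√(8·1.67×10^-27·3.120×10^-13) = 5.13×10^-14 m = 51.3 fm.

L = 51.3 fm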